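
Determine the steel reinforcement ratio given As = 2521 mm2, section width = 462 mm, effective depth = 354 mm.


rho = As / (b * d)
= 2521 / (462 * 354)
= 0.0154

0.0154


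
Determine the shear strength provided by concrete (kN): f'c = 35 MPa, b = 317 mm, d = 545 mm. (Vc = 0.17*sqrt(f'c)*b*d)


Vc = 0.17 * sqrt(35) * 317 * 545 / 1000
= 173.76 kN

173.76


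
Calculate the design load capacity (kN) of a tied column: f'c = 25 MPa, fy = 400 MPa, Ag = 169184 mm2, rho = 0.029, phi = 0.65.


Ast = rho * Ag = 0.029 * 169184 = 4906.336 mm2
phi*Pn = 0.65 * 0.80 * (0.85 * 25 * (169184 - 4906.336) + 400 * 4906.336) / 1000
= 2835.79 kN

2835.79


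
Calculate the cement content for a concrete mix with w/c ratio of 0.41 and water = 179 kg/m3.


Cement = water / (w/c)
= 179 / 0.41
= 436.6 kg/m3

436.6


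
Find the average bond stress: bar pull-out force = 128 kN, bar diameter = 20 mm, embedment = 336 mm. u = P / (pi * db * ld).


u = P / (pi * db * ld)
= 128 * 1000 / (pi * 20 * 336)
= 6.063 MPa

6.063


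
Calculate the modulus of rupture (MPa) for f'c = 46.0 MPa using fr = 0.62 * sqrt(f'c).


fr = 0.62 * sqrt(46.0)
= 4.205 MPa

4.205


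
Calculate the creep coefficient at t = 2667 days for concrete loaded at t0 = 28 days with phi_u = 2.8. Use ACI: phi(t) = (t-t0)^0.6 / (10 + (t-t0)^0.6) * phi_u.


dt = 2667 - 28 = 2639
phi = 2639^0.6 / (10 + 2639^0.6) * 2.8
= 2.572

2.572


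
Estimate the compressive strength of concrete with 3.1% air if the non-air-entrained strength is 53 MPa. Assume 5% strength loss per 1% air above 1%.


Strength loss = (3.1 - 1) * 5 = 10.5%
f'c = 53 * (1 - 10.5/100)
= 47.44 MPa

47.44


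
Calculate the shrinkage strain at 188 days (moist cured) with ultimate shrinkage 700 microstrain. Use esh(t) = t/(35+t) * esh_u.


esh(188) = 188 / (35 + 188) * 700
= 188 / 223 * 700
= 590.1 microstrain

590.1


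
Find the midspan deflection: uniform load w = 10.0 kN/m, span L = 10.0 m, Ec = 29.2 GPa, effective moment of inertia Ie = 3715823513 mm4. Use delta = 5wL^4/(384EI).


Convert: L = 10.0 m = 10000 mm, Ec = 29.2 GPa = 29200 MPa
delta = 5 * 10.0 * 10000^4 / (384 * 29200 * 3715823513)
= 12.0 mm

12.0


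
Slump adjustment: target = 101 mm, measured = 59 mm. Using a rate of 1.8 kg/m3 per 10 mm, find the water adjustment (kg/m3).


Difference = 101 - 59 = 42 mm
Water adjustment = 42 * 1.8 / 10 = 7.6 kg/m3

7.6


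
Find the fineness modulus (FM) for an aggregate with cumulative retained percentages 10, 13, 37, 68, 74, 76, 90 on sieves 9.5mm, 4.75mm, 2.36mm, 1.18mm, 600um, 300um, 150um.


FM = sum(cumulative % retained) / 100
= 368 / 100
= 3.68

3.68


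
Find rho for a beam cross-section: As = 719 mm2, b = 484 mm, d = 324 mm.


rho = As / (b * d)
= 719 / (484 * 324)
= 0.0046

0.0046


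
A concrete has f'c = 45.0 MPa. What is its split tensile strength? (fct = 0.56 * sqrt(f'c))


fct = 0.56 * sqrt(45.0)
= 0.56 * 6.708
= 3.757 MPa

3.757


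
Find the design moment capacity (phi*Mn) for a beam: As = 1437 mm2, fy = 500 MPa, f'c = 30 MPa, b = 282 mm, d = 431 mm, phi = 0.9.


a = As * fy / (0.85 * f'c * b)
= 1437 * 500 / (0.85 * 30 * 282)
= 99.9166 mm
Mn = As * fy * (d - a/2) / 10^6
= 273.7785 kN-m
phi*Mn = 0.9 * 273.7785 = 246.4 kN-m

246.4


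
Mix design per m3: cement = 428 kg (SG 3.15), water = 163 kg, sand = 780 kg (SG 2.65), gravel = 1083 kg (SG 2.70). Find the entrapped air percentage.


Vol cement = 428 / (3.15 * 1000) = 0.135873 m3
Vol water = 163 / 1000 = 0.163 m3
Vol sand = 780 / (2.65 * 1000) = 0.29434 m3
Vol gravel = 1083 / (2.70 * 1000) = 0.401111 m3
Total solid + water volume = 0.994324 m3
Air = (1 - 0.994324) * 100 = 0.57%

0.57


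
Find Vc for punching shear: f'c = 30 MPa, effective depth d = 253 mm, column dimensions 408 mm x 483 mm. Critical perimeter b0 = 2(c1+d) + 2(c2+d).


b0 = 2*(408 + 253) + 2*(483 + 253) = 2794 mm
Vc = 0.33 * sqrt(30) * 2794 * 253 / 1000
= 1277.68 kN

1277.68


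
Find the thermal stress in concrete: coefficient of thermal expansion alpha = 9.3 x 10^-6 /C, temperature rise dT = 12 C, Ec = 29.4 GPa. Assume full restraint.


sigma = alpha * dT * Ec
= 9.3e-6 * 12 * 29.4 * 1000
= 3.281 MPa

3.281


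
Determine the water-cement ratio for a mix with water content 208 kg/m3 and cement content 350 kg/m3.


w/c = water / cement
w/c = 208 / 350 = 0.594

0.594


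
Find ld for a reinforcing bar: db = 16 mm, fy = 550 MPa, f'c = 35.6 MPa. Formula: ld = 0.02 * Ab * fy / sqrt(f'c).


Ab = pi * 16^2 / 4 = 201.062 mm2
ld = 0.02 * 201.062 * 550 / sqrt(35.6)
= 370.7 mm

370.7


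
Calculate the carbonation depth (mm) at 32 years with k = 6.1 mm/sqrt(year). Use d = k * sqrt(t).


depth = k * sqrt(t)
= 6.1 * sqrt(32)
= 34.51 mm

34.51


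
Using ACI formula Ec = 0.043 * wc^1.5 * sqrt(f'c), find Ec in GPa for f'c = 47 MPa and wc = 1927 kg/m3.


Ec = 0.043 * 1927^1.5 * sqrt(47) / 1000
= 24.94 GPa

24.94


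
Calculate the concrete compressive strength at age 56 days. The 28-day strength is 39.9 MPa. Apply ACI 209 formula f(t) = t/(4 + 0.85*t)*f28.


f(56) = 56 / (4 + 0.85 * 56) * 39.9
= 56 / 51.6 * 39.9
= 43.3 MPa

43.3


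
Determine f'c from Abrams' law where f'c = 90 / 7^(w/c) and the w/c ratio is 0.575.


f'c = 90 / 7^0.575
= 90 / 3.061
= 29.4 MPa

29.4


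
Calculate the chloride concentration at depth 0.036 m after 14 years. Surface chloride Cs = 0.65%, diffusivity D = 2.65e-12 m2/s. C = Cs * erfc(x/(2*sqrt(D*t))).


t_seconds = 14 * 365.25 * 24 * 3600 = 441806400.0 s
arg = 0.036 / (2 * sqrt(2.65e-12 * 441806400.0))
= 0.5261
erfc(0.5261) = 0.4569
C = 0.65 * 0.4569 = 0.297%

0.297


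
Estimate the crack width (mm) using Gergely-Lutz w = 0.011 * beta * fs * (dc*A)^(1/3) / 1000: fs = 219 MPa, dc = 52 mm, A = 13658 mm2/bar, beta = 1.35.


w = 0.011 * beta * fs * (dc * A)^(1/3) / 1000
= 0.011 * 1.35 * 219 * (52 * 13658)^(1/3) / 1000
= 0.29 mm

0.29


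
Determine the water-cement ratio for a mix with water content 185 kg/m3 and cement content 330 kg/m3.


w/c = water / cement
w/c = 185 / 330 = 0.561

0.561


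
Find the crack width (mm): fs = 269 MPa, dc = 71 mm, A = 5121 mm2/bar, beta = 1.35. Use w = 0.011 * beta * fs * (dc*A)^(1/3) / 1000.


w = 0.011 * beta * fs * (dc * A)^(1/3) / 1000
= 0.011 * 1.35 * 269 * (71 * 5121)^(1/3) / 1000
= 0.285 mm

0.285


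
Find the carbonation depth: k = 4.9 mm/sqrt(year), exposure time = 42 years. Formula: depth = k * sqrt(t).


depth = k * sqrt(t)
= 4.9 * sqrt(42)
= 31.76 mm

31.76


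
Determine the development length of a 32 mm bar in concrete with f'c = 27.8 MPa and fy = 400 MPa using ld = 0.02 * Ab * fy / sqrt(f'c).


Ab = pi * 32^2 / 4 = 804.248 mm2
ld = 0.02 * 804.248 * 400 / sqrt(27.8)
= 1220.3 mm

1220.3


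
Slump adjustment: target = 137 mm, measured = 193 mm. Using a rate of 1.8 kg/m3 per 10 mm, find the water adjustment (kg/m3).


Difference = 137 - 193 = -56 mm
Water adjustment = -56 * 1.8 / 10 = -10.1 kg/m3

-10.1


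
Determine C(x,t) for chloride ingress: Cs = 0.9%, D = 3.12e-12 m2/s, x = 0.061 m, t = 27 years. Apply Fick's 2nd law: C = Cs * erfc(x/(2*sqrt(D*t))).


t_seconds = 27 * 365.25 * 24 * 3600 = 852055200.0 s
arg = 0.061 / (2 * sqrt(3.12e-12 * 852055200.0))
= 0.5915
erfc(0.5915) = 0.4028
C = 0.9 * 0.4028 = 0.3625%

0.3625


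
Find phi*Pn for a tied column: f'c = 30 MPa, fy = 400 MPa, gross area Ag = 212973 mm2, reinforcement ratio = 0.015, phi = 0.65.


Ast = rho * Ag = 0.015 * 212973 = 3194.595 mm2
phi*Pn = 0.65 * 0.80 * (0.85 * 30 * (212973 - 3194.595) + 400 * 3194.595) / 1000
= 3446.14 kN

3446.14


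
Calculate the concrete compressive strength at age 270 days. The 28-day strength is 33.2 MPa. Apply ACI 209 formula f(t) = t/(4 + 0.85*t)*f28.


f(270) = 270 / (4 + 0.85 * 270) * 33.2
= 270 / 233.5 * 33.2
= 38.39 MPa

38.39


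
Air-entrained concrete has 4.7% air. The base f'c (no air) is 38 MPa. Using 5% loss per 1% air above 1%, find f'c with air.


Strength loss = (4.7 - 1) * 5 = 18.5%
f'c = 38 * (1 - 18.5/100)
= 30.97 MPa

30.97


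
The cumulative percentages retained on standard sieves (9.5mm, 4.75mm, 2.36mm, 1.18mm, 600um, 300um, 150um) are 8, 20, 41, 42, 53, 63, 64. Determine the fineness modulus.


FM = sum(cumulative % retained) / 100
= 291 / 100
= 2.91

2.91


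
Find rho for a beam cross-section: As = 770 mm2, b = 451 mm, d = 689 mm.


rho = As / (b * d)
= 770 / (451 * 689)
= 0.0025

0.0025


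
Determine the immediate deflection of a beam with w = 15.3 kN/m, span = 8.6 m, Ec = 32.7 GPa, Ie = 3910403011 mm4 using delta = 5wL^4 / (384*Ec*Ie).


Convert: L = 8.6 m = 8600 mm, Ec = 32.7 GPa = 32700 MPa
delta = 5 * 15.3 * 8600^4 / (384 * 32700 * 3910403011)
= 8.52 mm

8.52


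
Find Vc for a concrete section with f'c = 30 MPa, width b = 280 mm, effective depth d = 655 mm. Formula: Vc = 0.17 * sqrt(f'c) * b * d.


Vc = 0.17 * sqrt(30) * 280 * 655 / 1000
= 170.77 kN

170.77


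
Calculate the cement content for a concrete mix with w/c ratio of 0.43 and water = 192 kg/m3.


Cement = water / (w/c)
= 192 / 0.43
= 446.5 kg/m3

446.5


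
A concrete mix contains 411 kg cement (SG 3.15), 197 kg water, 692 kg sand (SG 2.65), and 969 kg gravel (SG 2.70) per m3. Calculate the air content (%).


Vol cement = 411 / (3.15 * 1000) = 0.130476 m3
Vol water = 197 / 1000 = 0.197 m3
Vol sand = 692 / (2.65 * 1000) = 0.261132 m3
Vol gravel = 969 / (2.70 * 1000) = 0.358889 m3
Total solid + water volume = 0.947497 m3
Air = (1 - 0.947497) * 100 = 5.25%

5.25


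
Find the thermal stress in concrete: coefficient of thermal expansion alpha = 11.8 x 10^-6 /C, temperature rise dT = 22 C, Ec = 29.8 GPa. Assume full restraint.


sigma = alpha * dT * Ec
= 11.8e-6 * 22 * 29.8 * 1000
= 7.736 MPa

7.736


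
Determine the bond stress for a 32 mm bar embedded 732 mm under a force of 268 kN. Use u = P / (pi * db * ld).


u = P / (pi * db * ld)
= 268 * 1000 / (pi * 32 * 732)
= 3.642 MPa

3.642


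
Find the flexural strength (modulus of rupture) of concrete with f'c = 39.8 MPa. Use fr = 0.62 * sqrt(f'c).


fr = 0.62 * sqrt(39.8)
= 3.911 MPa

3.911


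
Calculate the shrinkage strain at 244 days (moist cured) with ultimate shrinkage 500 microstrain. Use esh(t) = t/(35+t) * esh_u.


esh(244) = 244 / (35 + 244) * 500
= 244 / 279 * 500
= 437.3 microstrain

437.3


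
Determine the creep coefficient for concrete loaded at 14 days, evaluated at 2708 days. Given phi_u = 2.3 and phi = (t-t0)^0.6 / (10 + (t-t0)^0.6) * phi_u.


dt = 2708 - 14 = 2694
phi = 2694^0.6 / (10 + 2694^0.6) * 2.3
= 2.115

2.115


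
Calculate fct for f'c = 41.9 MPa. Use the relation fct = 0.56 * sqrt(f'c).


fct = 0.56 * sqrt(41.9)
= 0.56 * 6.473
= 3.625 MPa

3.625


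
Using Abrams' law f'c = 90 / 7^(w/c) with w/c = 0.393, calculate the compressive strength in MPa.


f'c = 90 / 7^0.393
= 90 / 2.148
= 41.89 MPa

41.89


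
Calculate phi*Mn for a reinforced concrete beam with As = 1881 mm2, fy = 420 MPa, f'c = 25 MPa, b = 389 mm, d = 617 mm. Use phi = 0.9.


a = As * fy / (0.85 * f'c * b)
= 1881 * 420 / (0.85 * 25 * 389)
= 95.5718 mm
Mn = As * fy * (d - a/2) / 10^6
= 449.6905 kN-m
phi*Mn = 0.9 * 449.6905 = 404.72 kN-m

404.72


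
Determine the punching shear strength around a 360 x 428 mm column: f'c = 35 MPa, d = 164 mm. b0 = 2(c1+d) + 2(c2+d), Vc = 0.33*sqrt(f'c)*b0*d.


b0 = 2*(360 + 164) + 2*(428 + 164) = 2232 mm
Vc = 0.33 * sqrt(35) * 2232 * 164 / 1000
= 714.64 kN

714.64


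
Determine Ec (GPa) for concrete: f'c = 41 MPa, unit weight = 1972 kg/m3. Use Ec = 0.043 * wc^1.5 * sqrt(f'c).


Ec = 0.043 * 1972^1.5 * sqrt(41) / 1000
= 24.11 GPa

24.11


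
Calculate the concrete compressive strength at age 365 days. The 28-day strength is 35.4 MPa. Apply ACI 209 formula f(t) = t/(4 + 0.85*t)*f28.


f(365) = 365 / (4 + 0.85 * 365) * 35.4
= 365 / 314.25 * 35.4
= 41.12 MPa

41.12


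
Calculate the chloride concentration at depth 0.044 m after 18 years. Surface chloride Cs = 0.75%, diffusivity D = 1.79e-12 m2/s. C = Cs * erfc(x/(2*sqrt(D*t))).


t_seconds = 18 * 365.25 * 24 * 3600 = 568036800.0 s
arg = 0.044 / (2 * sqrt(1.79e-12 * 568036800.0))
= 0.6899
erfc(0.6899) = 0.3292
C = 0.75 * 0.3292 = 0.2469%

0.2469


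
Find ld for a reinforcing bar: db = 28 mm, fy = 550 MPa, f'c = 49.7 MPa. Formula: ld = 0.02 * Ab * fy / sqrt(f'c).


Ab = pi * 28^2 / 4 = 615.752 mm2
ld = 0.02 * 615.752 * 550 / sqrt(49.7)
= 960.8 mm

960.8


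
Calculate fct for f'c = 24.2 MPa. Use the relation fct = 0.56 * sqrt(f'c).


fct = 0.56 * sqrt(24.2)
= 0.56 * 4.919
= 2.755 MPa

2.755


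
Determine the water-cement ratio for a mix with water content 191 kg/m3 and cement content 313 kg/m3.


w/c = water / cement
w/c = 191 / 313 = 0.61

0.61


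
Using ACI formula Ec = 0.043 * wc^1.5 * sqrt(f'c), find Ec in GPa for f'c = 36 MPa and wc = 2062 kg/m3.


Ec = 0.043 * 2062^1.5 * sqrt(36) / 1000
= 24.16 GPa

24.16


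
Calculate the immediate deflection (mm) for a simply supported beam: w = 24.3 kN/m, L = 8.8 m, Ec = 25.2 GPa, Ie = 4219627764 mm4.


Convert: L = 8.8 m = 8800 mm, Ec = 25.2 GPa = 25200 MPa
delta = 5 * 24.3 * 8800^4 / (384 * 25200 * 4219627764)
= 17.84 mm

17.84


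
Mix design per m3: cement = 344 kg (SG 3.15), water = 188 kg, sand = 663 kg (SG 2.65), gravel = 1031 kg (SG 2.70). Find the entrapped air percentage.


Vol cement = 344 / (3.15 * 1000) = 0.109206 m3
Vol water = 188 / 1000 = 0.188 m3
Vol sand = 663 / (2.65 * 1000) = 0.250189 m3
Vol gravel = 1031 / (2.70 * 1000) = 0.381852 m3
Total solid + water volume = 0.929247 m3
Air = (1 - 0.929247) * 100 = 7.08%

7.08


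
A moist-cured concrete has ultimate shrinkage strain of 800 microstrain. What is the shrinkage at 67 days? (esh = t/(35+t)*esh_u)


esh(67) = 67 / (35 + 67) * 800
= 67 / 102 * 800
= 525.5 microstrain

525.5


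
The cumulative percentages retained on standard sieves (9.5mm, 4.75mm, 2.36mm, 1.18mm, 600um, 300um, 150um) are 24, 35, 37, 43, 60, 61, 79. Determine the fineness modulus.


FM = sum(cumulative % retained) / 100
= 339 / 100
= 3.39

3.39


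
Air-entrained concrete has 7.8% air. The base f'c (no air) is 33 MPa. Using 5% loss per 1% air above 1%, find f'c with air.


Strength loss = (7.8 - 1) * 5 = 34.0%
f'c = 33 * (1 - 34.0/100)
= 21.78 MPa

21.78


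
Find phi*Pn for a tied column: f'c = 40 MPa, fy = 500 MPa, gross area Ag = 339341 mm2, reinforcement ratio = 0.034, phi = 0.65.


Ast = rho * Ag = 0.034 * 339341 = 11537.594 mm2
phi*Pn = 0.65 * 0.80 * (0.85 * 40 * (339341 - 11537.594) + 500 * 11537.594) / 1000
= 8795.34 kN

8795.34


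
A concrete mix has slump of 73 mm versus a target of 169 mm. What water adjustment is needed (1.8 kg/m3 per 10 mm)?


Difference = 169 - 73 = 96 mm
Water adjustment = 96 * 1.8 / 10 = 17.3 kg/m3

17.3


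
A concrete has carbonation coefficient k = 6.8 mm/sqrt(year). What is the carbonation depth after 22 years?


depth = k * sqrt(t)
= 6.8 * sqrt(22)
= 31.89 mm

31.89


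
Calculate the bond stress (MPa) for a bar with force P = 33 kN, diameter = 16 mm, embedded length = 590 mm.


u = P / (pi * db * ld)
= 33 * 1000 / (pi * 16 * 590)
= 1.113 MPa

1.113


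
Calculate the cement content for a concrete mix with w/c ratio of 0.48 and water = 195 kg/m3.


Cement = water / (w/c)
= 195 / 0.48
= 406.2 kg/m3

406.2


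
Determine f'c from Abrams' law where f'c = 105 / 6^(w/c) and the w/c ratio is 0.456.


f'c = 105 / 6^0.456
= 105 / 2.264
= 46.38 MPa

46.38


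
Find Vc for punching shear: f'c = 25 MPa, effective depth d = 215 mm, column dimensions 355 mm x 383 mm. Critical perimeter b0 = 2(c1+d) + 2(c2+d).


b0 = 2*(355 + 215) + 2*(383 + 215) = 2336 mm
Vc = 0.33 * sqrt(25) * 2336 * 215 / 1000
= 828.7 kN

828.7


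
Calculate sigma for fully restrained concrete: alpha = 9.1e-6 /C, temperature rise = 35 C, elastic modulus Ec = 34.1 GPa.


sigma = alpha * dT * Ec
= 9.1e-6 * 35 * 34.1 * 1000
= 10.861 MPa

10.861


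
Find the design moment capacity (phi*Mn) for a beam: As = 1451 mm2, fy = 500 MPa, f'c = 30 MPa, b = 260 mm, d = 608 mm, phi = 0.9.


a = As * fy / (0.85 * f'c * b)
= 1451 * 500 / (0.85 * 30 * 260)
= 109.4268 mm
Mn = As * fy * (d - a/2) / 10^6
= 401.4094 kN-m
phi*Mn = 0.9 * 401.4094 = 361.27 kN-m

361.27


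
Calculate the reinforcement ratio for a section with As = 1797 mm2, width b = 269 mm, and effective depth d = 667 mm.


rho = As / (b * d)
= 1797 / (269 * 667)
= 0.01

0.01


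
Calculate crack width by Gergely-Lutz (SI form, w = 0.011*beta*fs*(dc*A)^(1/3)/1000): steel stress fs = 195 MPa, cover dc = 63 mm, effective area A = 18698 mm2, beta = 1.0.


w = 0.011 * beta * fs * (dc * A)^(1/3) / 1000
= 0.011 * 1.0 * 195 * (63 * 18698)^(1/3) / 1000
= 0.227 mm

0.227


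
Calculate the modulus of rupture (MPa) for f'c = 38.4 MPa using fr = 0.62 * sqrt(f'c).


fr = 0.62 * sqrt(38.4)
= 3.842 MPa

3.842


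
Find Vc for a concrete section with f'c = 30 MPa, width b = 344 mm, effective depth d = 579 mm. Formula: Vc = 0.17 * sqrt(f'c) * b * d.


Vc = 0.17 * sqrt(30) * 344 * 579 / 1000
= 185.46 kN

185.46


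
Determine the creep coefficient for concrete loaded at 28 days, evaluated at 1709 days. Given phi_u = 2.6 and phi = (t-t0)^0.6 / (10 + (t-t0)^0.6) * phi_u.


dt = 1709 - 28 = 1681
phi = 1681^0.6 / (10 + 1681^0.6) * 2.6
= 2.33

2.33


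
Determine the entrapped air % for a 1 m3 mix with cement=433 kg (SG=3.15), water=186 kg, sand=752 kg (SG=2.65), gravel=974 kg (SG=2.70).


Vol cement = 433 / (3.15 * 1000) = 0.13746 m3
Vol water = 186 / 1000 = 0.186 m3
Vol sand = 752 / (2.65 * 1000) = 0.283774 m3
Vol gravel = 974 / (2.70 * 1000) = 0.360741 m3
Total solid + water volume = 0.967975 m3
Air = (1 - 0.967975) * 100 = 3.2%

3.2


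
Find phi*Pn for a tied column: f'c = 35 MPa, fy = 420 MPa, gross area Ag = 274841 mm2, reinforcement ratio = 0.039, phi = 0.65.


Ast = rho * Ag = 0.039 * 274841 = 10718.799 mm2
phi*Pn = 0.65 * 0.80 * (0.85 * 35 * (274841 - 10718.799) + 420 * 10718.799) / 1000
= 6426.96 kN

6426.96


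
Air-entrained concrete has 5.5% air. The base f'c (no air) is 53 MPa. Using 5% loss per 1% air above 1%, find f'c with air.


Strength loss = (5.5 - 1) * 5 = 22.5%
f'c = 53 * (1 - 22.5/100)
= 41.08 MPa

41.08


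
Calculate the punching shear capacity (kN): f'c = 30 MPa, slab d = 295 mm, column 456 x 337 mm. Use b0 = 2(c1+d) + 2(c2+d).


b0 = 2*(456 + 295) + 2*(337 + 295) = 2766 mm
Vc = 0.33 * sqrt(30) * 2766 * 295 / 1000
= 1474.85 kN

1474.85


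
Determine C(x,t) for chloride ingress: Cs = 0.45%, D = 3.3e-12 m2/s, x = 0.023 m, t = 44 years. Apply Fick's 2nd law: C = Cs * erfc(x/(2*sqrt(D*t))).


t_seconds = 44 * 365.25 * 24 * 3600 = 1388534400.0 s
arg = 0.023 / (2 * sqrt(3.3e-12 * 1388534400.0))
= 0.1699
erfc(0.1699) = 0.8101
C = 0.45 * 0.8101 = 0.3646%

0.3646


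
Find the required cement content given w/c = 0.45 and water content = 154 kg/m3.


Cement = water / (w/c)
= 154 / 0.45
= 342.2 kg/m3

342.2


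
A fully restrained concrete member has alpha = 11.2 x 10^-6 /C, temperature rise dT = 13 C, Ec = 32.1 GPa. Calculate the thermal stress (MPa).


sigma = alpha * dT * Ec
= 11.2e-6 * 13 * 32.1 * 1000
= 4.674 MPa

4.674


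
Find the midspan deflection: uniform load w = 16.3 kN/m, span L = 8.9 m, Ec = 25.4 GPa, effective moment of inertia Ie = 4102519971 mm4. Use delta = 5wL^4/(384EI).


Convert: L = 8.9 m = 8900 mm, Ec = 25.4 GPa = 25400 MPa
delta = 5 * 16.3 * 8900^4 / (384 * 25400 * 4102519971)
= 12.78 mm

12.78


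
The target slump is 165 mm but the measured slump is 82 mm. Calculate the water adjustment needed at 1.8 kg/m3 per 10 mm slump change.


Difference = 165 - 82 = 83 mm
Water adjustment = 83 * 1.8 / 10 = 14.9 kg/m3

14.9


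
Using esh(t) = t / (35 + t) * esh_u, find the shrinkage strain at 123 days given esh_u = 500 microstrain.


esh(123) = 123 / (35 + 123) * 500
= 123 / 158 * 500
= 389.2 microstrain

389.2


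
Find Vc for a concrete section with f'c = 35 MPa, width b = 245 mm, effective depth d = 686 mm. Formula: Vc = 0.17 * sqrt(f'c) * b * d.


Vc = 0.17 * sqrt(35) * 245 * 686 / 1000
= 169.03 kN

169.03


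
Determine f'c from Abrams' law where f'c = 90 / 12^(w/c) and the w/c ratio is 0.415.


f'c = 90 / 12^0.415
= 90 / 2.805
= 32.09 MPa

32.09


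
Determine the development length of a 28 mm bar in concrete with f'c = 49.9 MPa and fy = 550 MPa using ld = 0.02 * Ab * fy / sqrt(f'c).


Ab = pi * 28^2 / 4 = 615.752 mm2
ld = 0.02 * 615.752 * 550 / sqrt(49.9)
= 958.8 mm

958.8


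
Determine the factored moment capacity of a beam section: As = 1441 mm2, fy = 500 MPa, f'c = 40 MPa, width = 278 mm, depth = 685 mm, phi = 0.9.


a = As * fy / (0.85 * f'c * b)
= 1441 * 500 / (0.85 * 40 * 278)
= 76.2273 mm
Mn = As * fy * (d - a/2) / 10^6
= 466.0816 kN-m
phi*Mn = 0.9 * 466.0816 = 419.47 kN-m

419.47


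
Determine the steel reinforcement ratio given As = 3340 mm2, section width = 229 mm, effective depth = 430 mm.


rho = As / (b * d)
= 3340 / (229 * 430)
= 0.0339

0.0339


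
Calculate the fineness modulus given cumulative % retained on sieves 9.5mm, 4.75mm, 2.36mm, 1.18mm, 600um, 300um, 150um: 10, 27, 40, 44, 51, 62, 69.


FM = sum(cumulative % retained) / 100
= 303 / 100
= 3.03

3.03


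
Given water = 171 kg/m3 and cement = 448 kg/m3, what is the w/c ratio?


w/c = water / cement
w/c = 171 / 448 = 0.382

0.382


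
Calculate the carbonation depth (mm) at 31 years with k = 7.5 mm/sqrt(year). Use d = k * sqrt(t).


depth = k * sqrt(t)
= 7.5 * sqrt(31)
= 41.76 mm

41.76


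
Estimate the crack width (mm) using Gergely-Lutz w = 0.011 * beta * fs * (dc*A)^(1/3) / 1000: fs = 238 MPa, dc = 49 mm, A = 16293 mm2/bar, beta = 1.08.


w = 0.011 * beta * fs * (dc * A)^(1/3) / 1000
= 0.011 * 1.08 * 238 * (49 * 16293)^(1/3) / 1000
= 0.262 mm

0.262


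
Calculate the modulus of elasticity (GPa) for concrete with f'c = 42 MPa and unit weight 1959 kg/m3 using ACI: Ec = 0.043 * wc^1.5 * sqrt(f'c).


Ec = 0.043 * 1959^1.5 * sqrt(42) / 1000
= 24.16 GPa

24.16


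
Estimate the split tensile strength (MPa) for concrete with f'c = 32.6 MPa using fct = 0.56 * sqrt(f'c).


fct = 0.56 * sqrt(32.6)
= 0.56 * 5.71
= 3.197 MPa

3.197


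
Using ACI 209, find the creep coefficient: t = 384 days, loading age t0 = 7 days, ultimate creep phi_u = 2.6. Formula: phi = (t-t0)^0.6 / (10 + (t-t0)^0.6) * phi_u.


dt = 384 - 7 = 377
phi = 377^0.6 / (10 + 377^0.6) * 2.6
= 2.024

2.024


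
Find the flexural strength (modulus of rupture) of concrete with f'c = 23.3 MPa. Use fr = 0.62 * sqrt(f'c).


fr = 0.62 * sqrt(23.3)
= 2.993 MPa

2.993


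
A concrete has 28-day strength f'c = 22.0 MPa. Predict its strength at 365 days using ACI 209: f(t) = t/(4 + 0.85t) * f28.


f(365) = 365 / (4 + 0.85 * 365) * 22.0
= 365 / 314.25 * 22.0
= 25.55 MPa

25.55


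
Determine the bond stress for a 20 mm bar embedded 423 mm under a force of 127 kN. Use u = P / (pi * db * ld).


u = P / (pi * db * ld)
= 127 * 1000 / (pi * 20 * 423)
= 4.778 MPa

4.778


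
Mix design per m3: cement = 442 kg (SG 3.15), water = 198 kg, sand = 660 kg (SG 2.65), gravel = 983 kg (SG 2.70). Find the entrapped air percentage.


Vol cement = 442 / (3.15 * 1000) = 0.140317 m3
Vol water = 198 / 1000 = 0.198 m3
Vol sand = 660 / (2.65 * 1000) = 0.249057 m3
Vol gravel = 983 / (2.70 * 1000) = 0.364074 m3
Total solid + water volume = 0.951448 m3
Air = (1 - 0.951448) * 100 = 4.86%

4.86


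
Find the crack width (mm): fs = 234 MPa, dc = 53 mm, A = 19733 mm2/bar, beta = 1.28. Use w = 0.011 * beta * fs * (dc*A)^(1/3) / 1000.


w = 0.011 * beta * fs * (dc * A)^(1/3) / 1000
= 0.011 * 1.28 * 234 * (53 * 19733)^(1/3) / 1000
= 0.334 mm

0.334


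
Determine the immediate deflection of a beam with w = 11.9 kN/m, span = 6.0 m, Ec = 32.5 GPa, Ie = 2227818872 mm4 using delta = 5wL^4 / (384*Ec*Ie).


Convert: L = 6.0 m = 6000 mm, Ec = 32.5 GPa = 32500 MPa
delta = 5 * 11.9 * 6000^4 / (384 * 32500 * 2227818872)
= 2.77 mm

2.77


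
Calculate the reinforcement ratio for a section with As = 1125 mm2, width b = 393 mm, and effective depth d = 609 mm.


rho = As / (b * d)
= 1125 / (393 * 609)
= 0.0047

0.0047


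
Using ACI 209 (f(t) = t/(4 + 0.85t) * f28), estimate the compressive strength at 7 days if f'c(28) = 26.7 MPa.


f(7) = 7 / (4 + 0.85 * 7) * 26.7
= 7 / 9.95 * 26.7
= 18.78 MPa

18.78


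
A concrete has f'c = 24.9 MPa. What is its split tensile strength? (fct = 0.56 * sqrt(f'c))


fct = 0.56 * sqrt(24.9)
= 0.56 * 4.99
= 2.794 MPa

2.794


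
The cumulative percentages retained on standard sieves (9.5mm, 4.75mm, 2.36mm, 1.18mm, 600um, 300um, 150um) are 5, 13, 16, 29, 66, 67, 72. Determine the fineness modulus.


FM = sum(cumulative % retained) / 100
= 268 / 100
= 2.68

2.68


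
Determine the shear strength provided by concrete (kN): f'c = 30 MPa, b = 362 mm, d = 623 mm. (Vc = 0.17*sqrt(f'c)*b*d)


Vc = 0.17 * sqrt(30) * 362 * 623 / 1000
= 209.99 kN

209.99


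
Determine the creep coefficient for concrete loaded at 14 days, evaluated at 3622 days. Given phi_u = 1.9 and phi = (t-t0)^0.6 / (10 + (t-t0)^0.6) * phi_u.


dt = 3622 - 14 = 3608
phi = 3608^0.6 / (10 + 3608^0.6) * 1.9
= 1.77

1.77


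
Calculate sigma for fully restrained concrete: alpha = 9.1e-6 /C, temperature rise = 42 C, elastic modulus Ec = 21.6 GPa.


sigma = alpha * dT * Ec
= 9.1e-6 * 42 * 21.6 * 1000
= 8.256 MPa

8.256


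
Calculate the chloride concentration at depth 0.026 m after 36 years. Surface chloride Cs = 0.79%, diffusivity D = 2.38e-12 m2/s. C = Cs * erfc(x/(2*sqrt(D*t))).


t_seconds = 36 * 365.25 * 24 * 3600 = 1136073600.0 s
arg = 0.026 / (2 * sqrt(2.38e-12 * 1136073600.0))
= 0.25
erfc(0.25) = 0.7237
C = 0.79 * 0.7237 = 0.5717%

0.5717


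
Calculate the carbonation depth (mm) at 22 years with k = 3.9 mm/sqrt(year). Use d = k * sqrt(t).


depth = k * sqrt(t)
= 3.9 * sqrt(22)
= 18.29 mm

18.29


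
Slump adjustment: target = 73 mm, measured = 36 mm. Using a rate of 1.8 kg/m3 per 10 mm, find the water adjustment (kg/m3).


Difference = 73 - 36 = 37 mm
Water adjustment = 37 * 1.8 / 10 = 6.7 kg/m3

6.7


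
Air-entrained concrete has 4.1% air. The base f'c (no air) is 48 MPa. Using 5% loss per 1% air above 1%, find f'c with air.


Strength loss = (4.1 - 1) * 5 = 15.5%
f'c = 48 * (1 - 15.5/100)
= 40.56 MPa

40.56


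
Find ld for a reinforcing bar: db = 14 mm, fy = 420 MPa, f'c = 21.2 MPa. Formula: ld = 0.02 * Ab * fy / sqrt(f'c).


Ab = pi * 14^2 / 4 = 153.938 mm2
ld = 0.02 * 153.938 * 420 / sqrt(21.2)
= 280.8 mm

280.8


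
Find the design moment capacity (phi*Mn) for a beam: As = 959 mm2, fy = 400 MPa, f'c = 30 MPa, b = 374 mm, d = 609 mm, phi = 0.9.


a = As * fy / (0.85 * f'c * b)
= 959 * 400 / (0.85 * 30 * 374)
= 40.2223 mm
Mn = As * fy * (d - a/2) / 10^6
= 225.8978 kN-m
phi*Mn = 0.9 * 225.8978 = 203.31 kN-m

203.31


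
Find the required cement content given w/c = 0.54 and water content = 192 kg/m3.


Cement = water / (w/c)
= 192 / 0.54
= 355.6 kg/m3

355.6


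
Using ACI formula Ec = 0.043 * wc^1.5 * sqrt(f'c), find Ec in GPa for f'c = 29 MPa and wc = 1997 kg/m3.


Ec = 0.043 * 1997^1.5 * sqrt(29) / 1000
= 20.66 GPa

20.66


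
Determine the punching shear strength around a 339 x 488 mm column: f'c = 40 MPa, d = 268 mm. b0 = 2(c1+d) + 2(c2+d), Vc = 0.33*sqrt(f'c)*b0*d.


b0 = 2*(339 + 268) + 2*(488 + 268) = 2726 mm
Vc = 0.33 * sqrt(40) * 2726 * 268 / 1000
= 1524.77 kN

1524.77


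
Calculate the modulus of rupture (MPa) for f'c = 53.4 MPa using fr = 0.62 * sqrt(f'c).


fr = 0.62 * sqrt(53.4)
= 4.531 MPa

4.531


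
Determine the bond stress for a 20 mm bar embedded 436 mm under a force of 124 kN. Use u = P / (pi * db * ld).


u = P / (pi * db * ld)
= 124 * 1000 / (pi * 20 * 436)
= 4.526 MPa

4.526


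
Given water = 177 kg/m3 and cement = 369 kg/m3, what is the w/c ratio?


w/c = water / cement
w/c = 177 / 369 = 0.48

0.48


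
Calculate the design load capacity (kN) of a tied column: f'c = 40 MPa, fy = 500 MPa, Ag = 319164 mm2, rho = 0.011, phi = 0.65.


Ast = rho * Ag = 0.011 * 319164 = 3510.804 mm2
phi*Pn = 0.65 * 0.80 * (0.85 * 40 * (319164 - 3510.804) + 500 * 3510.804) / 1000
= 6493.56 kN

6493.56


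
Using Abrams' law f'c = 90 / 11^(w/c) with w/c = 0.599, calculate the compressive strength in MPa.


f'c = 90 / 11^0.599
= 90 / 4.205
= 21.4 MPa

21.4


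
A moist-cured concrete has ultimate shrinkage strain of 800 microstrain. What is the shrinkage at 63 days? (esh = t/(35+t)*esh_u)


esh(63) = 63 / (35 + 63) * 800
= 63 / 98 * 800
= 514.3 microstrain

514.3


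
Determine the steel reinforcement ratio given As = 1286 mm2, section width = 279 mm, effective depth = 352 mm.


rho = As / (b * d)
= 1286 / (279 * 352)
= 0.0131

0.0131


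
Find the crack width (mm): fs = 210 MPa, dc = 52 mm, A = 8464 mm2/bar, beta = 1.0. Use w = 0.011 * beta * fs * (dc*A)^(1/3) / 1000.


w = 0.011 * beta * fs * (dc * A)^(1/3) / 1000
= 0.011 * 1.0 * 210 * (52 * 8464)^(1/3) / 1000
= 0.176 mm

0.176


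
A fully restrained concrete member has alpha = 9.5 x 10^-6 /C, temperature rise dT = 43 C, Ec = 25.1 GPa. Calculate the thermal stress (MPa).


sigma = alpha * dT * Ec
= 9.5e-6 * 43 * 25.1 * 1000
= 10.253 MPa

10.253


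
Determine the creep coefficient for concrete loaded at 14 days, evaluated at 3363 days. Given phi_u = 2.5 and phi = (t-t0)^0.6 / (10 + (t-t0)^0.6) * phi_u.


dt = 3363 - 14 = 3349
phi = 3349^0.6 / (10 + 3349^0.6) * 2.5
= 2.322

2.322


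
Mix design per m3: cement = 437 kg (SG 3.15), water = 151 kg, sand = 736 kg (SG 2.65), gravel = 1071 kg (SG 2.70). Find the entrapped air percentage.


Vol cement = 437 / (3.15 * 1000) = 0.13873 m3
Vol water = 151 / 1000 = 0.151 m3
Vol sand = 736 / (2.65 * 1000) = 0.277736 m3
Vol gravel = 1071 / (2.70 * 1000) = 0.396667 m3
Total solid + water volume = 0.964133 m3
Air = (1 - 0.964133) * 100 = 3.59%

3.59


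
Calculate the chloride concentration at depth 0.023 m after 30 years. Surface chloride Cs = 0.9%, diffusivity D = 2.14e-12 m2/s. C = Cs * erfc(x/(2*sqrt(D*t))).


t_seconds = 30 * 365.25 * 24 * 3600 = 946728000.0 s
arg = 0.023 / (2 * sqrt(2.14e-12 * 946728000.0))
= 0.2555
erfc(0.2555) = 0.7179
C = 0.9 * 0.7179 = 0.6461%

0.6461


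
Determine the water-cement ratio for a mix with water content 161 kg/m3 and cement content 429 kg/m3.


w/c = water / cement
w/c = 161 / 429 = 0.375

0.375


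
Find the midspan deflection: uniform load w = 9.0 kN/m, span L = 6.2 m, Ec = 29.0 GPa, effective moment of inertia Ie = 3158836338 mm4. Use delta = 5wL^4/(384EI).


Convert: L = 6.2 m = 6200 mm, Ec = 29.0 GPa = 29000 MPa
delta = 5 * 9.0 * 6200^4 / (384 * 29000 * 3158836338)
= 1.89 mm

1.89


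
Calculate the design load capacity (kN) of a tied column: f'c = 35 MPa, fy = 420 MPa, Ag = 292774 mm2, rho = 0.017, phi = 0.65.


Ast = rho * Ag = 0.017 * 292774 = 4977.158 mm2
phi*Pn = 0.65 * 0.80 * (0.85 * 35 * (292774 - 4977.158) + 420 * 4977.158) / 1000
= 5539.23 kN

5539.23


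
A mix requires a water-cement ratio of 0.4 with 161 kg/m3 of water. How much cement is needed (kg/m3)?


Cement = water / (w/c)
= 161 / 0.4
= 402.5 kg/m3

402.5


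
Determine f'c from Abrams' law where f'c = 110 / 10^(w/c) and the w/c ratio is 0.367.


f'c = 110 / 10^0.367
= 110 / 2.328
= 47.25 MPa

47.25


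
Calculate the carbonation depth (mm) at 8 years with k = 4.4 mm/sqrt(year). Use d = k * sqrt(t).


depth = k * sqrt(t)
= 4.4 * sqrt(8)
= 12.45 mm

12.45


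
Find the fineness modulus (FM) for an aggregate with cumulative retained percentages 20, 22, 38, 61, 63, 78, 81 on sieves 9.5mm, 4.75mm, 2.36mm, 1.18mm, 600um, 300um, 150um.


FM = sum(cumulative % retained) / 100
= 363 / 100
= 3.63

3.63


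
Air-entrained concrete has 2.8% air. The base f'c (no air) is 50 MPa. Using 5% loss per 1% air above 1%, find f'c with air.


Strength loss = (2.8 - 1) * 5 = 9.0%
f'c = 50 * (1 - 9.0/100)
= 45.5 MPa

45.5


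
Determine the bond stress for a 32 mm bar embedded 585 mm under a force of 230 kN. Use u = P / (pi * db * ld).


u = P / (pi * db * ld)
= 230 * 1000 / (pi * 32 * 585)
= 3.911 MPa

3.911


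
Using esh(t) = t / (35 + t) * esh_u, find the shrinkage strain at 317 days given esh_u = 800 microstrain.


esh(317) = 317 / (35 + 317) * 800
= 317 / 352 * 800
= 720.5 microstrain

720.5


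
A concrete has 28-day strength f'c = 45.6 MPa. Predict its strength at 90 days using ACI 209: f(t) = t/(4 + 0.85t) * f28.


f(90) = 90 / (4 + 0.85 * 90) * 45.6
= 90 / 80.5 * 45.6
= 50.98 MPa

50.98


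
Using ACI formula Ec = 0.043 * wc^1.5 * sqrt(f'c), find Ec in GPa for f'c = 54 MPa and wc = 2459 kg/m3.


Ec = 0.043 * 2459^1.5 * sqrt(54) / 1000
= 38.53 GPa

38.53


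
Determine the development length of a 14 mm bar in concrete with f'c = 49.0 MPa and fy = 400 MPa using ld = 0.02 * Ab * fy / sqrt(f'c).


Ab = pi * 14^2 / 4 = 153.938 mm2
ld = 0.02 * 153.938 * 400 / sqrt(49.0)
= 175.9 mm

175.9


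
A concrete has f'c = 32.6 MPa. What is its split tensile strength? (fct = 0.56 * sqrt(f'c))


fct = 0.56 * sqrt(32.6)
= 0.56 * 5.71
= 3.197 MPa

3.197


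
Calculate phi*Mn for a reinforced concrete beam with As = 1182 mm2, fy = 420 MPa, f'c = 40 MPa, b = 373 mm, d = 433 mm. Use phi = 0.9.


a = As * fy / (0.85 * f'c * b)
= 1182 * 420 / (0.85 * 40 * 373)
= 39.1452 mm
Mn = As * fy * (d - a/2) / 10^6
= 205.2419 kN-m
phi*Mn = 0.9 * 205.2419 = 184.72 kN-m

184.72


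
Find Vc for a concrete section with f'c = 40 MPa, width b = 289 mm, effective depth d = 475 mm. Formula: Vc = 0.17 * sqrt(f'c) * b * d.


Vc = 0.17 * sqrt(40) * 289 * 475 / 1000
= 147.59 kN

147.59


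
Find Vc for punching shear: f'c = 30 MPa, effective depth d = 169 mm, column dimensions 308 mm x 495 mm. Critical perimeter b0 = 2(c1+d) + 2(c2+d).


b0 = 2*(308 + 169) + 2*(495 + 169) = 2282 mm
Vc = 0.33 * sqrt(30) * 2282 * 169 / 1000
= 697.07 kN

697.07


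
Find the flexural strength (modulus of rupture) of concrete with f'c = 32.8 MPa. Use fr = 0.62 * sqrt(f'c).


fr = 0.62 * sqrt(32.8)
= 3.551 MPa

3.551


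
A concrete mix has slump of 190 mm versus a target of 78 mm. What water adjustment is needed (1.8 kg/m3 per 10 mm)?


Difference = 78 - 190 = -112 mm
Water adjustment = -112 * 1.8 / 10 = -20.2 kg/m3

-20.2


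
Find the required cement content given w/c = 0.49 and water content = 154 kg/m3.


Cement = water / (w/c)
= 154 / 0.49
= 314.3 kg/m3

314.3


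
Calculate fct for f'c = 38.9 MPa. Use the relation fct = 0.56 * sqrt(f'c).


fct = 0.56 * sqrt(38.9)
= 0.56 * 6.237
= 3.493 MPa

3.493


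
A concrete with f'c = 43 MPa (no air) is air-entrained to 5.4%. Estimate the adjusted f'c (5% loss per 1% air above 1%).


Strength loss = (5.4 - 1) * 5 = 22.0%
f'c = 43 * (1 - 22.0/100)
= 33.54 MPa

33.54


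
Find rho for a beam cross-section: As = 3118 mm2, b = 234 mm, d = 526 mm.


rho = As / (b * d)
= 3118 / (234 * 526)
= 0.0253

0.0253


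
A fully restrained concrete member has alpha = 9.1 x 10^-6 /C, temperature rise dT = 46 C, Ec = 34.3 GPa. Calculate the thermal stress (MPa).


sigma = alpha * dT * Ec
= 9.1e-6 * 46 * 34.3 * 1000
= 14.358 MPa

14.358


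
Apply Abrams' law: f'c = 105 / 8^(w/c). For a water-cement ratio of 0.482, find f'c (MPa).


f'c = 105 / 8^0.482
= 105 / 2.725
= 38.54 MPa

38.54


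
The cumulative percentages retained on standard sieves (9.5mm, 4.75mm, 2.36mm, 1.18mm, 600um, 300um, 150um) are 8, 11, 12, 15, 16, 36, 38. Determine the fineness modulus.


FM = sum(cumulative % retained) / 100
= 136 / 100
= 1.36

1.36


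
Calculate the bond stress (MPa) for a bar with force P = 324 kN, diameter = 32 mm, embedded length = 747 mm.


u = P / (pi * db * ld)
= 324 * 1000 / (pi * 32 * 747)
= 4.314 MPa

4.314


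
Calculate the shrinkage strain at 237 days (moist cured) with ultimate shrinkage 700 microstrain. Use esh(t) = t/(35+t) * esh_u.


esh(237) = 237 / (35 + 237) * 700
= 237 / 272 * 700
= 609.9 microstrain

609.9


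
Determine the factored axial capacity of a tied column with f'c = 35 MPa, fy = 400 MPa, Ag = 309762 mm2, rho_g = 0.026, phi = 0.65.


Ast = rho * Ag = 0.026 * 309762 = 8053.812 mm2
phi*Pn = 0.65 * 0.80 * (0.85 * 35 * (309762 - 8053.812) + 400 * 8053.812) / 1000
= 6342.62 kN

6342.62


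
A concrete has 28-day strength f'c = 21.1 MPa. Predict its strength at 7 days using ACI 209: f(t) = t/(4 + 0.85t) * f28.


f(7) = 7 / (4 + 0.85 * 7) * 21.1
= 7 / 9.95 * 21.1
= 14.84 MPa

14.84


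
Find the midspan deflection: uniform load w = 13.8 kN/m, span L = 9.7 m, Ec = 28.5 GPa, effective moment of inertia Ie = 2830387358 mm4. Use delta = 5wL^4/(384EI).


Convert: L = 9.7 m = 9700 mm, Ec = 28.5 GPa = 28500 MPa
delta = 5 * 13.8 * 9700^4 / (384 * 28500 * 2830387358)
= 19.72 mm

19.72


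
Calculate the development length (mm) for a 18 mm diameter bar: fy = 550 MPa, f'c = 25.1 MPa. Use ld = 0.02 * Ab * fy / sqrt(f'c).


Ab = pi * 18^2 / 4 = 254.469 mm2
ld = 0.02 * 254.469 * 550 / sqrt(25.1)
= 558.7 mm

558.7


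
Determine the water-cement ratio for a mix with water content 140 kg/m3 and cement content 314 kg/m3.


w/c = water / cement
w/c = 140 / 314 = 0.446

0.446


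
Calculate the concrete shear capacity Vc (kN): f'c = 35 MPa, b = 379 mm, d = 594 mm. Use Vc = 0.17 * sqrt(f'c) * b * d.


Vc = 0.17 * sqrt(35) * 379 * 594 / 1000
= 226.42 kN

226.42


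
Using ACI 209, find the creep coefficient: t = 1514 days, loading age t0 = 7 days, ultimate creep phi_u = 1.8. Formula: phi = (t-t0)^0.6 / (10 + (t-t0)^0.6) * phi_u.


dt = 1514 - 7 = 1507
phi = 1507^0.6 / (10 + 1507^0.6) * 1.8
= 1.602

1.602


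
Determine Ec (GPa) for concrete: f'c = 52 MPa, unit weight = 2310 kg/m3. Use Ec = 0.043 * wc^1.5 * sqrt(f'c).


Ec = 0.043 * 2310^1.5 * sqrt(52) / 1000
= 34.43 GPa

34.43


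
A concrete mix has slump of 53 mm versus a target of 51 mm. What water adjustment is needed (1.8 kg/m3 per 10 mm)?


Difference = 51 - 53 = -2 mm
Water adjustment = -2 * 1.8 / 10 = -0.4 kg/m3

-0.4


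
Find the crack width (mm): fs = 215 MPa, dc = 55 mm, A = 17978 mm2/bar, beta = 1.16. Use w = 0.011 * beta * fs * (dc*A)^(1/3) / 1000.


w = 0.011 * beta * fs * (dc * A)^(1/3) / 1000
= 0.011 * 1.16 * 215 * (55 * 17978)^(1/3) / 1000
= 0.273 mm

0.273


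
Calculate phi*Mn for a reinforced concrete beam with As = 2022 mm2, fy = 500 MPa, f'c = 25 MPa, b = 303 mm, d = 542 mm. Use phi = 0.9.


a = As * fy / (0.85 * f'c * b)
= 2022 * 500 / (0.85 * 25 * 303)
= 157.0181 mm
Mn = As * fy * (d - a/2) / 10^6
= 468.5894 kN-m
phi*Mn = 0.9 * 468.5894 = 421.73 kN-m

421.73


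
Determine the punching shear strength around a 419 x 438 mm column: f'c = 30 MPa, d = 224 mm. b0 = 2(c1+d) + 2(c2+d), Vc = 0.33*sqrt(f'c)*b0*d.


b0 = 2*(419 + 224) + 2*(438 + 224) = 2610 mm
Vc = 0.33 * sqrt(30) * 2610 * 224 / 1000
= 1056.73 kN

1056.73


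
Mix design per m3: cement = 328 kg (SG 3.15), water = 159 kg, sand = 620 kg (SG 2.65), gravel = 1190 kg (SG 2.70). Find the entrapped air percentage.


Vol cement = 328 / (3.15 * 1000) = 0.104127 m3
Vol water = 159 / 1000 = 0.159 m3
Vol sand = 620 / (2.65 * 1000) = 0.233962 m3
Vol gravel = 1190 / (2.70 * 1000) = 0.440741 m3
Total solid + water volume = 0.93783 m3
Air = (1 - 0.93783) * 100 = 6.22%

6.22


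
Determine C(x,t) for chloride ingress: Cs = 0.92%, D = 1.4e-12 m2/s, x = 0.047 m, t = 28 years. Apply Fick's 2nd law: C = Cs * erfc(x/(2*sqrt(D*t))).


t_seconds = 28 * 365.25 * 24 * 3600 = 883612800.0 s
arg = 0.047 / (2 * sqrt(1.4e-12 * 883612800.0))
= 0.6681
erfc(0.6681) = 0.3447
C = 0.92 * 0.3447 = 0.3171%

0.3171
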